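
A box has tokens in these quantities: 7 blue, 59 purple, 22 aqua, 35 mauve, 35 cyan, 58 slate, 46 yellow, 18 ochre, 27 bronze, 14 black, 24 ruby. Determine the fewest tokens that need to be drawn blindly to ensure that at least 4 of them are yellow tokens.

303

In the worst case for collecting yellow tokens, every non-yellow token comes out first.
There are 7 + 59 + 22 + 35 + 35 + 58 + 18 + 27 + 14 + 24 = 299 non-yellow tokens altogether.
After those, each further token must be yellow, so 299 + 4 = 303 draws guarantee 4 yellow tokens.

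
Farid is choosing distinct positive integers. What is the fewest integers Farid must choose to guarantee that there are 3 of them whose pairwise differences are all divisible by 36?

73

Integers whose pairwise differences are multiples of 36 are exactly those sharing a remainder mod 36. By pigeonhole, the 36 residue classes mod 36 are the pigeonholes.
With 72 integers one could put 2 in each residue class and have no class reach 3.
The 73rd integer pushes some class to 3, so 36·2 + 1 = 73.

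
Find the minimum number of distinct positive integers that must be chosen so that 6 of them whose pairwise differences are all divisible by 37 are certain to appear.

186

Integers whose pairwise differences are multiples of 37 are exactly those sharing a remainder mod 37. Pigeonhole: the 37 residue classes mod 37 are the pigeonholes.
With 185 integers one could put 5 in each residue class and have no class reach 6.
The 186th integer pushes some class to 6, so 37·5 + 1 = 186.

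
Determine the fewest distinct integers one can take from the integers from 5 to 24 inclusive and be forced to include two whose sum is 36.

Two chosen integers sum to 36 exactly when both halves of some pair {x, 36−x} with 12 ≤ x ≤ 36−x ≤ 24 are chosen — 6 such pairs.
The remaining 8 elements (those with no distinct partner in range) can never complete a 36-sum, so the worst case takes all of them and one from each pair: 8 + 6 = 14.
Pigeonhole: the 15th integer has to be the second member of some pair, so 14 + 1 = 15.

15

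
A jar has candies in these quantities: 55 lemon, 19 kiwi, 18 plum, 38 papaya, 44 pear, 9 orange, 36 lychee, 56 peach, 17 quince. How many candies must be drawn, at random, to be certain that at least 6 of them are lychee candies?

In the worst case for collecting lychee candies, every non-lychee candy comes out first.
There are 55 + 19 + 18 + 38 + 44 + 9 + 56 + 17 = 256 non-lychee candies altogether.
After those, each further candy must be lychee, so 256 + 6 = 262 draws guarantee 6 lychee candies.

262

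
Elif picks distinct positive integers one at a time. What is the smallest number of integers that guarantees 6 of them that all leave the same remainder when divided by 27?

The 27 residue classes mod 27 are the pigeonholes.
With 135 integers one could put 5 in each residue class and have no class reach 6.
The 136th integer pushes some class to 6, so 27·5 + 1 = 136.

136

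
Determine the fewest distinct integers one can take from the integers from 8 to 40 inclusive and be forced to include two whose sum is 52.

20

Group the elements by complementary pair {x, 52−x}: {12,40}, {13,39}, {14,38}, …, giving 14 two-element pairs, the single value 26 (it cannot pair with itself since the integers are distinct), and 4 integers whose partner 52−x falls outside [8,40].
Treating each of those 19 groups as a pigeonhole, one can pick one integer per group — 19 integers — with no two summing to 52.
The 20th integer lands in an occupied pair, forcing a sum of 52.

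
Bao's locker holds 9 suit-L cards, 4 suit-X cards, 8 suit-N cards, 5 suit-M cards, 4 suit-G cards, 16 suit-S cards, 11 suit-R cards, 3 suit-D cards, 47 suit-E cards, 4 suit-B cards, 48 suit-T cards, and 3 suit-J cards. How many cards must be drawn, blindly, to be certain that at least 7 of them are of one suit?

An adversary could hand out at most 6 cards per suit (6 suits run out sooner): 6 + 4 + 6 + 5 + 4 + 6 + 6 + 3 + 6 + 4 + 6 + 3 = 59 cards and still no suit has 7.
One more card lands in a suit already at 6, so 60 draws are enough and 59 are not.

60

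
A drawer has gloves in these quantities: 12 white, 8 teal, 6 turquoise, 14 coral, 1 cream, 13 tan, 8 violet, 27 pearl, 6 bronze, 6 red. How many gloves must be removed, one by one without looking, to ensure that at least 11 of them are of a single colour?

By the pigeonhole principle, the 10 colours are the holes; the gloves drawn are the pigeons.
To avoid 11 of any one colour, the worst case takes at most 10 of each colour, or every glove of a colour that has fewer than 10.
That gives 10 + 8 + 6 + 10 + 1 + 10 + 8 + 10 + 6 + 6 = 75 gloves with no colour reaching 11.
The next glove forces some colour to 11, so 75 + 1 = 76.

76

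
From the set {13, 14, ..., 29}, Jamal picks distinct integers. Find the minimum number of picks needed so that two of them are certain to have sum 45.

A set avoiding the sum 45 can contain at most one of each pair {x, 45−x}, plus the 3 elements whose complement lies outside the range.
The integers 13, …, 22 (10 of them) are such a set: any two sum to at least 13+14 = 27 and at most 21+22 = 43 < 45.
Any 11th integer completes one of the 7 pairs, so 11 choices force a sum of 45.

11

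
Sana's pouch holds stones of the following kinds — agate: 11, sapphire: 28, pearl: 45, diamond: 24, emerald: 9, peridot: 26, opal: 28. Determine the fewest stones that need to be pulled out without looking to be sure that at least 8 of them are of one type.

50

Put each drawn stone into a box by type. The largest draw with every box below 8 takes min(count, 7) from each type.
Σ min(cᵢ, 7) = 7 + 7 + 7 + 7 + 7 + 7 + 7 = 49.
Draw number 49 + 1 = 50 must push one box to 8.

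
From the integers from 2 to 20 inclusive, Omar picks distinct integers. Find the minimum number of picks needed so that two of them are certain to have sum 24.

12

Two chosen integers sum to 24 exactly when both halves of some pair {x, 24−x} with 4 ≤ x ≤ 24−x ≤ 20 are chosen — 8 such pairs.
The remaining 3 elements (those with no distinct partner in range) can never complete a 24-sum, so the worst case takes all of them and one from each pair: 3 + 8 = 11.
The 12th integer has to be the second member of some pair, so 11 + 1 = 12.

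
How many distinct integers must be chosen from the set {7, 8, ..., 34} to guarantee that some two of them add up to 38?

Two chosen integers sum to 38 exactly when both halves of some pair {x, 38−x} with 7 ≤ x ≤ 38−x ≤ 31 are chosen — 12 such pairs.
The remaining 4 elements (those with no distinct partner in range) can never complete a 38-sum, so the worst case takes all of them and one from each pair: 4 + 12 = 16.
By the pigeonhole principle, the 17th integer has to be the second member of some pair, so 16 + 1 = 17.

17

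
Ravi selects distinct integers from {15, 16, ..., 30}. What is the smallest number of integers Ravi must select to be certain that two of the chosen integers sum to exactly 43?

10

Two chosen integers sum to 43 exactly when both halves of some pair {x, 43−x} with 15 ≤ x ≤ 43−x ≤ 28 are chosen — 7 such pairs.
The remaining 2 elements (those with no distinct partner in range) can never complete a 43-sum, so the worst case takes all of them and one from each pair: 2 + 7 = 9.
The 10th integer has to be the second member of some pair, so 9 + 1 = 10.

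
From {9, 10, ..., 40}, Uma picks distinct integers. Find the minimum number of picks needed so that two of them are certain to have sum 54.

20

A set avoiding the sum 54 can contain at most one of each pair {x, 54−x}, plus the 6 elements whose complement lies outside the range or equal to its own complement.
The integers 9, …, 27 (19 of them) are such a set: any two sum to at least 9+10 = 19 and at most 26+27 = 53 < 54.
Any 20th integer completes one of the 13 pairs, so 20 choices force a sum of 54.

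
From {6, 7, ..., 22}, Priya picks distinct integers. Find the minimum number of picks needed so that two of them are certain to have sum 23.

12

Group the elements by complementary pair {x, 23−x}: {6,17}, {7,16}, {8,15}, …, giving 6 two-element pairs and 5 integers whose partner 23−x falls outside [6,22].
Treating each of those 11 groups as a pigeonhole, one can pick one integer per group — 11 integers — with no two summing to 23.
The 12th integer lands in an occupied pair, forcing a sum of 23.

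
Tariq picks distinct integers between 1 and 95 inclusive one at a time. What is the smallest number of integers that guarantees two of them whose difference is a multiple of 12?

Integers whose pairwise differences are multiples of 12 are exactly those sharing a remainder mod 12. By the pigeonhole principle, the 12 residue classes mod 12 are the pigeonholes.
With 12 integers one could put 1 in each residue class and have no class reach 2.
The 13th integer pushes some class to 2, so 12·1 + 1 = 13.

13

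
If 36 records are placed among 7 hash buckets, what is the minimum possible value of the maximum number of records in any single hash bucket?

Pigeonhole: the 7 hash buckets are the holes and the 36 records are the pigeons.
If every hash bucket held at most 5 records, the total would be at most 7 × 5 = 35, which is less than 36.
So some hash bucket holds at least ⌈36/7⌉ = 6 records.

6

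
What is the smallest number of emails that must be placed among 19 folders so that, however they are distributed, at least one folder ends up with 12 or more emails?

210

With 209 emails one could put exactly 11 in each of the 19 folders, and no folder would reach 12.
By pigeonhole, one more email must land in a folder that already has 11, giving it 12.
So 19 × 11 + 1 = 210 emails are required.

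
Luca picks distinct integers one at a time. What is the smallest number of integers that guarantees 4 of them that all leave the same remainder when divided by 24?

73

By pigeonhole, the 24 residue classes mod 24 are the pigeonholes.
With 72 integers one could put 3 in each residue class and have no class reach 4.
The 73rd integer pushes some class to 4, so 24·3 + 1 = 73.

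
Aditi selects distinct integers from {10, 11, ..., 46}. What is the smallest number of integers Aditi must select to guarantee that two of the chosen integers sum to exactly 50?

23

A set avoiding the sum 50 can contain at most one of each pair {x, 50−x}, plus the 7 elements whose complement lies outside the range or equal to its own complement.
The integers 25, …, 46 (22 of them) are such a set: any two sum to at least 25+26 = 51 > 50.
By the pigeonhole principle, any 23rd integer completes one of the 15 pairs, so 23 choices force a sum of 50.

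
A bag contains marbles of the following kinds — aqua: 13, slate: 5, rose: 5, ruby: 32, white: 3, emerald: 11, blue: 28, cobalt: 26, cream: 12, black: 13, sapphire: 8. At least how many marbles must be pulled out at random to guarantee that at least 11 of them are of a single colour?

Put each drawn marble into a box by colour. The largest draw with every box below 11 takes min(count, 10) from each colour; colours with fewer than 10 contribute all they have.
Σ min(cᵢ, 10) = 10 + 5 + 5 + 10 + 3 + 10 + 10 + 10 + 10 + 10 + 8 = 91.
Draw number 91 + 1 = 92 must push one box to 11.

92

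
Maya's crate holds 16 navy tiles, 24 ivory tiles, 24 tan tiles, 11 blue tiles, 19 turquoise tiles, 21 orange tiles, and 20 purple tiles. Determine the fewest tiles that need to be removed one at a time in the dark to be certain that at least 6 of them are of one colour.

36

By pigeonhole, the 7 colours are the holes; the tiles drawn are the pigeons.
To avoid 6 of any one colour, the worst case takes at most 5 of each colour.
That gives 5 + 5 + 5 + 5 + 5 + 5 + 5 = 35 tiles with no colour reaching 6.
The next tile forces some colour to 6, so 35 + 1 = 36.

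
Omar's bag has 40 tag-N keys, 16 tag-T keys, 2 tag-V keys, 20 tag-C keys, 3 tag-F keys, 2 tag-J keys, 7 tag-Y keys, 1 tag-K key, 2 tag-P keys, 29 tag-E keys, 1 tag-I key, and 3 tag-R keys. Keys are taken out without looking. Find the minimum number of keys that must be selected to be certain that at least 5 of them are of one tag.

35

An adversary could hand out at most 4 keys per tag (7 tags run out sooner): 4 + 4 + 2 + 4 + 3 + 2 + 4 + 1 + 2 + 4 + 1 + 3 = 34 keys and still no tag has 5.
One more key lands in a tag already at 4, so 35 draws are enough and 34 are not.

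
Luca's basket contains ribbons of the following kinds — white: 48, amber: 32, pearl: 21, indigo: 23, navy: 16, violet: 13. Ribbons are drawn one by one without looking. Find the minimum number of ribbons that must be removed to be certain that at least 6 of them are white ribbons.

In the worst case for collecting white ribbons, every non-white ribbon comes out first.
There are 32 + 21 + 23 + 16 + 13 = 105 non-white ribbons altogether.
After those, each further ribbon must be white, so 105 + 6 = 111 draws guarantee 6 white ribbons.

111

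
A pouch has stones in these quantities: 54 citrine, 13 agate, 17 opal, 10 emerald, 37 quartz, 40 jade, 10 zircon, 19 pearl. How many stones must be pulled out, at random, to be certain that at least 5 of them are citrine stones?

151

In the worst case for collecting citrine stones, every non-citrine stone comes out first.
There are 13 + 17 + 10 + 37 + 40 + 10 + 19 = 146 non-citrine stones altogether.
After those, each further stone must be citrine, so 146 + 5 = 151 draws guarantee 5 citrine stones.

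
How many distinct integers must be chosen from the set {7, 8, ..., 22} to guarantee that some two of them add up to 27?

10

Group the elements by complementary pair {x, 27−x}: {7,20}, {8,19}, {9,18}, …, giving 7 two-element pairs and 2 integers whose partner 27−x falls outside [7,22].
Treating each of those 9 groups as a pigeonhole, one can pick one integer per group — 9 integers — with no two summing to 27.
The 10th integer lands in an occupied pair, forcing a sum of 27.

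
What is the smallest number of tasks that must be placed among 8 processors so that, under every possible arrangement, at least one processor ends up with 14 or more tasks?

With 104 tasks one could put exactly 13 in each of the 8 processors, and no processor would reach 14.
By the pigeonhole principle, one more task must land in a processor that already has 13, giving it 14.
So 8 × 13 + 1 = 105 tasks are required.

105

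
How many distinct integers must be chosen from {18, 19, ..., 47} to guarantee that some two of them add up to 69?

18

A set avoiding the sum 69 can contain at most one of each pair {x, 69−x}, plus the 4 elements whose complement lies outside the range.
The integers 18, …, 34 (17 of them) are such a set: any two sum to at least 18+19 = 37 and at most 33+34 = 67 < 69.
By the pigeonhole principle, any 18th integer completes one of the 13 pairs, so 18 choices force a sum of 69.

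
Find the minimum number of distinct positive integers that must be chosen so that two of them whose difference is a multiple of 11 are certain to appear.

12

Integers whose pairwise differences are multiples of 11 are exactly those sharing a remainder mod 11. The 11 residue classes mod 11 are the pigeonholes.
With 11 integers one could put 1 in each residue class and have no class reach 2.
The 12th integer pushes some class to 2, so 11·1 + 1 = 12.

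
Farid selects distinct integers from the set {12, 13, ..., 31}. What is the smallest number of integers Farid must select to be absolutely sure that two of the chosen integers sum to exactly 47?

13

A set avoiding the sum 47 can contain at most one of each pair {x, 47−x}, plus the 4 elements whose complement lies outside the range.
The integers 12, …, 23 (12 of them) are such a set: any two sum to at least 12+13 = 25 and at most 22+23 = 45 < 47.
Any 13th integer completes one of the 8 pairs, so 13 choices force a sum of 47.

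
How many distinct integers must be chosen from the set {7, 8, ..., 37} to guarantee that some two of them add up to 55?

Group the elements by complementary pair {x, 55−x}: {18,37}, {19,36}, {20,35}, …, giving 10 two-element pairs and 11 integers whose partner 55−x falls outside [7,37].
Treating each of those 21 groups as a pigeonhole, one can pick one integer per group — 21 integers — with no two summing to 55.
The 22nd integer lands in an occupied pair, forcing a sum of 55.

22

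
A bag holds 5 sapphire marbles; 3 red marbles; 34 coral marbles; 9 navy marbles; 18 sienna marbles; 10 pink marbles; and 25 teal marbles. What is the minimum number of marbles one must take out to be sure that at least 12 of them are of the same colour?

61

An adversary could hand out at most 11 marbles per colour (4 colours run out sooner): 5 + 3 + 11 + 9 + 11 + 10 + 11 = 60 marbles and still no colour has 12.
One more marble lands in a colour already at 11, so 61 draws are enough and 60 are not.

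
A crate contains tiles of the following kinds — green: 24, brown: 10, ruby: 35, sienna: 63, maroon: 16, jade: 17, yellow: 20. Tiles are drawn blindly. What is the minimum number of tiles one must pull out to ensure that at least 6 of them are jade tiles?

In the worst case for collecting jade tiles, every non-jade tile comes out first.
There are 24 + 10 + 35 + 63 + 16 + 20 = 168 non-jade tiles altogether.
After those, each further tile must be jade, so 168 + 6 = 174 draws guarantee 6 jade tiles.

174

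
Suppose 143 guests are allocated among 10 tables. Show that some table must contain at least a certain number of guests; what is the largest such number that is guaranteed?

The 10 tables are the holes and the 143 guests are the pigeons.
If every table held at most 14 guests, the total would be at most 10 × 14 = 140, which is less than 143.
So some table holds at least ⌈143/10⌉ = 15 guests.

15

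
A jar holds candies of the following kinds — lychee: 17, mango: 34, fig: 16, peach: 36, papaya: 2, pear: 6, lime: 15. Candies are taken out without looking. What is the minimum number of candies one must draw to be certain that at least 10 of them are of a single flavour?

Put each drawn candy into a box by flavour. The largest draw with every box below 10 takes min(count, 9) from each flavour; flavours with fewer than 9 contribute all they have.
Σ min(cᵢ, 9) = 9 + 9 + 9 + 9 + 2 + 6 + 9 = 53.
Draw number 53 + 1 = 54 must push one box to 10.

54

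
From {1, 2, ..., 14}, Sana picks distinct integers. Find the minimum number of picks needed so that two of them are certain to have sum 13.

9

A set avoiding the sum 13 can contain at most one of each pair {x, 13−x}, plus the 2 elements whose complement lies outside the range.
The integers 7, …, 14 (8 of them) are such a set: any two sum to at least 7+8 = 15 > 13.
By the pigeonhole principle, any 9th integer completes one of the 6 pairs, so 9 choices force a sum of 13.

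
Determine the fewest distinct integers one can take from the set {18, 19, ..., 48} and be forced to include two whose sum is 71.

Group the elements by complementary pair {x, 71−x}: {23,48}, {24,47}, {25,46}, …, giving 13 two-element pairs and 5 integers whose partner 71−x falls outside [18,48].
By pigeonhole, treating each of those 18 groups as a pigeonhole, one can pick one integer per group — 18 integers — with no two summing to 71.
The 19th integer lands in an occupied pair, forcing a sum of 71.

19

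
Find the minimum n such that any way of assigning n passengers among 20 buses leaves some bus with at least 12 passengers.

With 220 passengers one could put exactly 11 in each of the 20 buses, and no bus would reach 12.
By pigeonhole, one more passenger must land in a bus that already has 11, giving it 12.
So 20 × 11 + 1 = 221 passengers are required.

221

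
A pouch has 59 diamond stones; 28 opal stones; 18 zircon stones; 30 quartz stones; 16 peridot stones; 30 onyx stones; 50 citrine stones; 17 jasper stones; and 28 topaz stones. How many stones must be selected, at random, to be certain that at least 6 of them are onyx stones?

In the worst case for collecting onyx stones, every non-onyx stone comes out first.
There are 59 + 28 + 18 + 30 + 16 + 50 + 17 + 28 = 246 non-onyx stones altogether.
After those, each further stone must be onyx, so 246 + 6 = 252 draws guarantee 6 onyx stones.

252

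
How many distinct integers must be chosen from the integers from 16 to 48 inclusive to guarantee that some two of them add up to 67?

19

Two chosen integers sum to 67 exactly when both halves of some pair {x, 67−x} with 19 ≤ x ≤ 67−x ≤ 48 are chosen — 15 such pairs.
The remaining 3 elements (those with no distinct partner in range) can never complete a 67-sum, so the worst case takes all of them and one from each pair: 3 + 15 = 18.
By pigeonhole, the 19th integer has to be the second member of some pair, so 18 + 1 = 19.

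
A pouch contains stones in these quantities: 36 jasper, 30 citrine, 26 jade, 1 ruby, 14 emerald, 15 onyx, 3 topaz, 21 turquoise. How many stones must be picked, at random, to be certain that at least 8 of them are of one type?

An adversary could hand out at most 7 stones per type (ruby, topaz run out sooner): 7 + 7 + 7 + 1 + 7 + 7 + 3 + 7 = 46 stones and still no type has 8.
One more stone lands in a type already at 7, so 47 draws are enough and 46 are not.

47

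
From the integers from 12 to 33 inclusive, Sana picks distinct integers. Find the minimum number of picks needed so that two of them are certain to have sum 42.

14

A set avoiding the sum 42 can contain at most one of each pair {x, 42−x}, plus the 4 elements whose complement lies outside the range or equal to its own complement.
The integers 21, …, 33 (13 of them) are such a set: any two sum to at least 21+22 = 43 > 42.
Pigeonhole: any 14th integer completes one of the 9 pairs, so 14 choices force a sum of 42.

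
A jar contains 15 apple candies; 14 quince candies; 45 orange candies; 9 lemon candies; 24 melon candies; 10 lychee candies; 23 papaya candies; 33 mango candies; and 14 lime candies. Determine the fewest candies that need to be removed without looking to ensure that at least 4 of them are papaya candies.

In the worst case for collecting papaya candies, every non-papaya candy comes out first.
There are 15 + 14 + 45 + 9 + 24 + 10 + 33 + 14 = 164 non-papaya candies altogether.
After those, each further candy must be papaya, so 164 + 4 = 168 draws guarantee 4 papaya candies.

168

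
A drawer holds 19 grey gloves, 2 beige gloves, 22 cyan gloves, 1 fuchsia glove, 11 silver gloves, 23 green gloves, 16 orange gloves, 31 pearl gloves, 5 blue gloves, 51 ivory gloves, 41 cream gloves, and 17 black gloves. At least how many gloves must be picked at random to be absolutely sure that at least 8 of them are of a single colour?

72

Pigeonhole: put each drawn glove into a box by colour. The largest draw with every box below 8 takes min(count, 7) from each colour; colours with fewer than 7 contribute all they have.
Σ min(cᵢ, 7) = 7 + 2 + 7 + 1 + 7 + 7 + 7 + 7 + 5 + 7 + 7 + 7 = 71.
Draw number 71 + 1 = 72 must push one box to 8.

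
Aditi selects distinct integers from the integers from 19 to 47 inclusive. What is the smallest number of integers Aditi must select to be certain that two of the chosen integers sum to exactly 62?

18

Two chosen integers sum to 62 exactly when both halves of some pair {x, 62−x} with 19 ≤ x ≤ 62−x ≤ 43 are chosen — 12 such pairs.
The remaining 5 elements (those with no distinct partner in range) can never complete a 62-sum, so the worst case takes all of them and one from each pair: 5 + 12 = 17.
The 18th integer has to be the second member of some pair, so 17 + 1 = 18.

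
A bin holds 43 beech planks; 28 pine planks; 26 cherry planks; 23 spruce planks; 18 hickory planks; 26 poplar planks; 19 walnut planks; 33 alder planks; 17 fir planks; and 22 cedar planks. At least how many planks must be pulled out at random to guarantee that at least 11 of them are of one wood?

Pigeonhole: put each drawn plank into a box by wood. The largest draw with every box below 11 takes min(count, 10) from each wood.
Σ min(cᵢ, 10) = 10 + 10 + 10 + 10 + 10 + 10 + 10 + 10 + 10 + 10 = 100.
Draw number 100 + 1 = 101 must push one box to 11.

101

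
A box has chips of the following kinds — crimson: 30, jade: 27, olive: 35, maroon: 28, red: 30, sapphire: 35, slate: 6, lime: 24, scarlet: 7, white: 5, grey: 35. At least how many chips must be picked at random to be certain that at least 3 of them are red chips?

In the worst case for collecting red chips, every non-red chip comes out first.
There are 30 + 27 + 35 + 28 + 35 + 6 + 24 + 7 + 5 + 35 = 232 non-red chips altogether.
After those, each further chip must be red, so 232 + 3 = 235 draws guarantee 3 red chips.

235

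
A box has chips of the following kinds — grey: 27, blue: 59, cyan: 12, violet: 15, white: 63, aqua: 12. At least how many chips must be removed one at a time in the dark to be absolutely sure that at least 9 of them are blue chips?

138

In the worst case for collecting blue chips, every non-blue chip comes out first.
There are 27 + 12 + 15 + 63 + 12 = 129 non-blue chips altogether.
After those, each further chip must be blue, so 129 + 9 = 138 draws guarantee 9 blue chips.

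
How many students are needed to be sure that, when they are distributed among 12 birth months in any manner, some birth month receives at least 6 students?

With 60 students one could put exactly 5 in each of the 12 birth months, and no birth month would reach 6.
Pigeonhole: one more student must land in a birth month that already has 5, giving it 6.
So 12 × 5 + 1 = 61 students are required.

61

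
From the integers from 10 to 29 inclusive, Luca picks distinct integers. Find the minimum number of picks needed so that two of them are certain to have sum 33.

14

A set avoiding the sum 33 can contain at most one of each pair {x, 33−x}, plus the 6 elements whose complement lies outside the range.
The integers 17, …, 29 (13 of them) are such a set: any two sum to at least 17+18 = 35 > 33.
Any 14th integer completes one of the 7 pairs, so 14 choices force a sum of 33.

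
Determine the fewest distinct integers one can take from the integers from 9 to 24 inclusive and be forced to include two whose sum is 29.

11

Two chosen integers sum to 29 exactly when both halves of some pair {x, 29−x} with 9 ≤ x ≤ 29−x ≤ 20 are chosen — 6 such pairs.
The remaining 4 elements (those with no distinct partner in range) can never complete a 29-sum, so the worst case takes all of them and one from each pair: 4 + 6 = 10.
The 11th integer has to be the second member of some pair, so 10 + 1 = 11.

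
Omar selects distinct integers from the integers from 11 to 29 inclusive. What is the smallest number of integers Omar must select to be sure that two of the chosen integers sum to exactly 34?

14

A set avoiding the sum 34 can contain at most one of each pair {x, 34−x}, plus the 7 elements whose complement lies outside the range or equal to its own complement.
The integers 17, …, 29 (13 of them) are such a set: any two sum to at least 17+18 = 35 > 34.
Any 14th integer completes one of the 6 pairs, so 14 choices force a sum of 34.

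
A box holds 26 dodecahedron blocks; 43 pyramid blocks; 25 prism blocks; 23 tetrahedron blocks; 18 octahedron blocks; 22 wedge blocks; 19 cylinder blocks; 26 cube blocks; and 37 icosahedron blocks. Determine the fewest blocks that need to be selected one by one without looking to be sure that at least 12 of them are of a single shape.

An adversary could hand out at most 11 blocks per shape: 11 + 11 + 11 + 11 + 11 + 11 + 11 + 11 + 11 = 99 blocks and still no shape has 12.
By pigeonhole, one more block lands in a shape already at 11, so 100 draws are enough and 99 are not.

100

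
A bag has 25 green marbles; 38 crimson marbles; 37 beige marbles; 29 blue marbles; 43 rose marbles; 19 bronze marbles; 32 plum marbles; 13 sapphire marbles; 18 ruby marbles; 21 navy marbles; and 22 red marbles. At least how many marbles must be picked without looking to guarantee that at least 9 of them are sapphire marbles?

293

In the worst case for collecting sapphire marbles, every non-sapphire marble comes out first.
There are 25 + 38 + 37 + 29 + 43 + 19 + 32 + 18 + 21 + 22 = 284 non-sapphire marbles altogether.
After those, each further marble must be sapphire, so 284 + 9 = 293 draws guarantee 9 sapphire marbles.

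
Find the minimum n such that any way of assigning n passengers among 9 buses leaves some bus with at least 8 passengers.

With 63 passengers one could put exactly 7 in each of the 9 buses, and no bus would reach 8.
Pigeonhole: one more passenger must land in a bus that already has 7, giving it 8.
So 9 × 7 + 1 = 64 passengers are required.

64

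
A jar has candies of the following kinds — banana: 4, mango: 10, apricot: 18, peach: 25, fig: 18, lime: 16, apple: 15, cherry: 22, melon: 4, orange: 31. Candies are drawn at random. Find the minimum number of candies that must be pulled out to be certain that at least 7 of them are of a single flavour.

57

By pigeonhole, the 10 flavours are the holes; the candies drawn are the pigeons.
To avoid 7 of any one flavour, the worst case takes at most 6 of each flavour, or every candy of a flavour that has fewer than 6.
That gives 4 + 6 + 6 + 6 + 6 + 6 + 6 + 6 + 4 + 6 = 56 candies with no flavour reaching 7.
The next candy forces some flavour to 7, so 56 + 1 = 57.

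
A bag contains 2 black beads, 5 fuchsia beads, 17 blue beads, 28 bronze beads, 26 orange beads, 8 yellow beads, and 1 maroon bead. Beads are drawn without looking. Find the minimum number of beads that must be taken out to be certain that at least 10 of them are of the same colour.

By the pigeonhole principle, the 7 colours are the holes; the beads drawn are the pigeons.
To avoid 10 of any one colour, the worst case takes at most 9 of each colour, or every bead of a colour that has fewer than 9.
That gives 2 + 5 + 9 + 9 + 9 + 8 + 1 = 43 beads with no colour reaching 10.
The next bead forces some colour to 10, so 43 + 1 = 44.

44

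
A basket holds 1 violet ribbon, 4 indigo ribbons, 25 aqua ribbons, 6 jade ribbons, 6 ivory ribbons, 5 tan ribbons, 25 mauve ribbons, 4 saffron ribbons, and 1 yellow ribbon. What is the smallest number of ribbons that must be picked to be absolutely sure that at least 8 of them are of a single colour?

42

An adversary could hand out at most 7 ribbons per colour (7 colours run out sooner): 1 + 4 + 7 + 6 + 6 + 5 + 7 + 4 + 1 = 41 ribbons and still no colour has 8.
By pigeonhole, one more ribbon lands in a colour already at 7, so 42 draws are enough and 41 are not.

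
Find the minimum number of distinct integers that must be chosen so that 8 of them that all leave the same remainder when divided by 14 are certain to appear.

The 14 residue classes mod 14 are the pigeonholes.
With 98 integers one could put 7 in each residue class and have no class reach 8.
The 99th integer pushes some class to 8, so 14·7 + 1 = 99.

99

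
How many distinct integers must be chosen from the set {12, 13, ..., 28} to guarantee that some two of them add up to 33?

13

Group the elements by complementary pair {x, 33−x}: {12,21}, {13,20}, {14,19}, …, giving 5 two-element pairs and 7 integers whose partner 33−x falls outside [12,28].
By pigeonhole, treating each of those 12 groups as a pigeonhole, one can pick one integer per group — 12 integers — with no two summing to 33.
The 13th integer lands in an occupied pair, forcing a sum of 33.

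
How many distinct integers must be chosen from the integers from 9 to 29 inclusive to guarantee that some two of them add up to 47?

Two chosen integers sum to 47 exactly when both halves of some pair {x, 47−x} with 18 ≤ x ≤ 47−x ≤ 29 are chosen — 6 such pairs.
The remaining 9 elements (those with no distinct partner in range) can never complete a 47-sum, so the worst case takes all of them and one from each pair: 9 + 6 = 15.
Pigeonhole: the 16th integer has to be the second member of some pair, so 15 + 1 = 16.

16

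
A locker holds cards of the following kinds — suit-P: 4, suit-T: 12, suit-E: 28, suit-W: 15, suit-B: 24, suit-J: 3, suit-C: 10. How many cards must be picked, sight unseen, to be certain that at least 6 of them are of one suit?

33

By pigeonhole, put each drawn card into a box by suit. The largest draw with every box below 6 takes min(count, 5) from each suit; suits with fewer than 5 contribute all they have.
Σ min(cᵢ, 5) = 4 + 5 + 5 + 5 + 5 + 3 + 5 = 32.
Draw number 32 + 1 = 33 must push one box to 6.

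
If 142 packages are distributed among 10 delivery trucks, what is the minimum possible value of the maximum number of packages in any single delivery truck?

15

The 10 delivery trucks are the holes and the 142 packages are the pigeons.
If every delivery truck held at most 14 packages, the total would be at most 10 × 14 = 140, which is less than 142.
So some delivery truck holds at least ⌈142/10⌉ = 15 packages.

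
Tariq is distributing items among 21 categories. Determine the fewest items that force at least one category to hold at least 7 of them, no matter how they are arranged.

127

With 126 items one could put exactly 6 in each of the 21 categories, and no category would reach 7.
By the pigeonhole principle, one more item must land in a category that already has 6, giving it 7.
So 21 × 6 + 1 = 127 items are required.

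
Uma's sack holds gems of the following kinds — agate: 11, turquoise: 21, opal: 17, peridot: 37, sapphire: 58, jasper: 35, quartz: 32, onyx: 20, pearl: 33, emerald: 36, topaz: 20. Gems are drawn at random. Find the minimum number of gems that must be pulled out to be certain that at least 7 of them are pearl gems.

294

In the worst case for collecting pearl gems, every non-pearl gem comes out first.
There are 11 + 21 + 17 + 37 + 58 + 35 + 32 + 20 + 36 + 20 = 287 non-pearl gems altogether.
After those, each further gem must be pearl, so 287 + 7 = 294 draws guarantee 7 pearl gems.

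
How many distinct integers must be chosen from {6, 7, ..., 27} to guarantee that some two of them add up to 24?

17

Group the elements by complementary pair {x, 24−x}: {6,18}, {7,17}, {8,16}, …, giving 6 two-element pairs, the single value 12 (it cannot pair with itself since the integers are distinct), and 9 integers whose partner 24−x falls outside [6,27].
Pigeonhole: treating each of those 16 groups as a pigeonhole, one can pick one integer per group — 16 integers — with no two summing to 24.
The 17th integer lands in an occupied pair, forcing a sum of 24.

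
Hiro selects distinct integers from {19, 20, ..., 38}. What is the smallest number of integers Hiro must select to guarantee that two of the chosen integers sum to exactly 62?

14

Group the elements by complementary pair {x, 62−x}: {24,38}, {25,37}, {26,36}, …, giving 7 two-element pairs, the single value 31 (it cannot pair with itself since the integers are distinct), and 5 integers whose partner 62−x falls outside [19,38].
By pigeonhole, treating each of those 13 groups as a pigeonhole, one can pick one integer per group — 13 integers — with no two summing to 62.
The 14th integer lands in an occupied pair, forcing a sum of 62.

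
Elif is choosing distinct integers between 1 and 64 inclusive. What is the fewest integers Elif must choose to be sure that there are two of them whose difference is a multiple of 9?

Integers whose pairwise differences are multiples of 9 are exactly those sharing a remainder mod 9. By the pigeonhole principle, the 9 residue classes mod 9 are the pigeonholes.
With 9 integers one could put 1 in each residue class and have no class reach 2.
The 10th integer pushes some class to 2, so 9·1 + 1 = 10.

10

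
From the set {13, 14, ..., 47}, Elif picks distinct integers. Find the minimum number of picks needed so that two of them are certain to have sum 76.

27

Group the elements by complementary pair {x, 76−x}: {29,47}, {30,46}, {31,45}, …, giving 9 two-element pairs, the single value 38 (it cannot pair with itself since the integers are distinct), and 16 integers whose partner 76−x falls outside [13,47].
Treating each of those 26 groups as a pigeonhole, one can pick one integer per group — 26 integers — with no two summing to 76.
The 27th integer lands in an occupied pair, forcing a sum of 76.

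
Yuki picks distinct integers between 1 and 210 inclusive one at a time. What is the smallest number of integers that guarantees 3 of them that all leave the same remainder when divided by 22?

The 22 residue classes mod 22 are the pigeonholes.
With 44 integers one could put 2 in each residue class and have no class reach 3.
The 45th integer pushes some class to 3, so 22·2 + 1 = 45.

45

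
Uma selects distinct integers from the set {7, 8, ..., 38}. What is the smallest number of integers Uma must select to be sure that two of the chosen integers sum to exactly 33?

23

A set avoiding the sum 33 can contain at most one of each pair {x, 33−x}, plus the 12 elements whose complement lies outside the range.
The integers 17, …, 38 (22 of them) are such a set: any two sum to at least 17+18 = 35 > 33.
Any 23rd integer completes one of the 10 pairs, so 23 choices force a sum of 33.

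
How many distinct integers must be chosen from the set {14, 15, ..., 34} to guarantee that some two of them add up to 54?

Group the elements by complementary pair {x, 54−x}: {20,34}, {21,33}, {22,32}, …, giving 7 two-element pairs, the single value 27 (it cannot pair with itself since the integers are distinct), and 6 integers whose partner 54−x falls outside [14,34].
By the pigeonhole principle, treating each of those 14 groups as a pigeonhole, one can pick one integer per group — 14 integers — with no two summing to 54.
The 15th integer lands in an occupied pair, forcing a sum of 54.

15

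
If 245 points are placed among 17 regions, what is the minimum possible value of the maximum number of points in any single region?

15

The 17 regions are the holes and the 245 points are the pigeons.
If every region held at most 14 points, the total would be at most 17 × 14 = 238, which is less than 245.
So some region holds at least ⌈245/17⌉ = 15 points.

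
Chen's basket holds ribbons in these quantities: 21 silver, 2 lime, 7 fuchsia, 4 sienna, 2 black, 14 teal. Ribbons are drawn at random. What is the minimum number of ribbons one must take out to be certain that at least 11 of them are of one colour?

By pigeonhole, the 6 colours are the holes; the ribbons drawn are the pigeons.
To avoid 11 of any one colour, the worst case takes at most 10 of each colour, or every ribbon of a colour that has fewer than 10.
That gives 10 + 2 + 7 + 4 + 2 + 10 = 35 ribbons with no colour reaching 11.
The next ribbon forces some colour to 11, so 35 + 1 = 36.

36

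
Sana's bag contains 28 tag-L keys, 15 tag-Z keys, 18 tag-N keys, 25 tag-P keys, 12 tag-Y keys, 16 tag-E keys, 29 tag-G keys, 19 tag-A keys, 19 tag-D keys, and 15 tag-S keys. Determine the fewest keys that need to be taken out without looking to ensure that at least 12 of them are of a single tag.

An adversary could hand out at most 11 keys per tag: 11 + 11 + 11 + 11 + 11 + 11 + 11 + 11 + 11 + 11 = 110 keys and still no tag has 12.
By the pigeonhole principle, one more key lands in a tag already at 11, so 111 draws are enough and 110 are not.

111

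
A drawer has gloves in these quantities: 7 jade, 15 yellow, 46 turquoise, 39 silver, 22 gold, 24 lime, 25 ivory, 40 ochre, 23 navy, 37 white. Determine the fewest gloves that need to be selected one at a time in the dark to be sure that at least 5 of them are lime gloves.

259

In the worst case for collecting lime gloves, every non-lime glove comes out first.
There are 7 + 15 + 46 + 39 + 22 + 25 + 40 + 23 + 37 = 254 non-lime gloves altogether.
After those, each further glove must be lime, so 254 + 5 = 259 draws guarantee 5 lime gloves.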